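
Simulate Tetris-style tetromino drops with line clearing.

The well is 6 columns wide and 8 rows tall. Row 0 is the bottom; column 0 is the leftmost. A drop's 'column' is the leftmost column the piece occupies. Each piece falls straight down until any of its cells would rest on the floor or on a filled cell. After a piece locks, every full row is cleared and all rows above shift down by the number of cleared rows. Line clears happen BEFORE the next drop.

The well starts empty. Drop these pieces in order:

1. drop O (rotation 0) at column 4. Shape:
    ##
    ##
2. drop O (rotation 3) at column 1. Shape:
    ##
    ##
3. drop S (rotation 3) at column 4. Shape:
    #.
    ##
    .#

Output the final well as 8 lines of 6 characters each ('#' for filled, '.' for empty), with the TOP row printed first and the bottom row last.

Drop 1: O rot0 at col 4 lands with bottom-row=0; cleared 0 line(s) (total 0); column heights now [0 0 0 0 2 2], max=2
Drop 2: O rot3 at col 1 lands with bottom-row=0; cleared 0 line(s) (total 0); column heights now [0 2 2 0 2 2], max=2
Drop 3: S rot3 at col 4 lands with bottom-row=2; cleared 0 line(s) (total 0); column heights now [0 2 2 0 5 4], max=5

Answer: ......
......
......
....#.
....##
.....#
.##.##
.##.##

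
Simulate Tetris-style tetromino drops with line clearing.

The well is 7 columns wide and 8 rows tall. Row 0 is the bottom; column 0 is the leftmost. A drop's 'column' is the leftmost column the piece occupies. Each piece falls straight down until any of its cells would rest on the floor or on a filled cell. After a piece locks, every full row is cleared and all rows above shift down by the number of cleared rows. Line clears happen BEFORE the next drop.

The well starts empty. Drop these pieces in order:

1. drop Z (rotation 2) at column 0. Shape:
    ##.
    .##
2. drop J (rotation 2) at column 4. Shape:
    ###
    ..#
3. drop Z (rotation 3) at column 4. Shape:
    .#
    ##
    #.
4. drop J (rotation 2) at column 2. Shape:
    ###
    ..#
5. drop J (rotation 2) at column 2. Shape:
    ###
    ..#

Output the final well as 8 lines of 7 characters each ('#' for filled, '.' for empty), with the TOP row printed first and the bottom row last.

Drop 1: Z rot2 at col 0 lands with bottom-row=0; cleared 0 line(s) (total 0); column heights now [2 2 1 0 0 0 0], max=2
Drop 2: J rot2 at col 4 lands with bottom-row=0; cleared 0 line(s) (total 0); column heights now [2 2 1 0 2 2 2], max=2
Drop 3: Z rot3 at col 4 lands with bottom-row=2; cleared 0 line(s) (total 0); column heights now [2 2 1 0 4 5 2], max=5
Drop 4: J rot2 at col 2 lands with bottom-row=4; cleared 0 line(s) (total 0); column heights now [2 2 6 6 6 5 2], max=6
Drop 5: J rot2 at col 2 lands with bottom-row=6; cleared 0 line(s) (total 0); column heights now [2 2 8 8 8 5 2], max=8

Answer: ..###..
....#..
..###..
....##.
....##.
....#..
##..###
.##...#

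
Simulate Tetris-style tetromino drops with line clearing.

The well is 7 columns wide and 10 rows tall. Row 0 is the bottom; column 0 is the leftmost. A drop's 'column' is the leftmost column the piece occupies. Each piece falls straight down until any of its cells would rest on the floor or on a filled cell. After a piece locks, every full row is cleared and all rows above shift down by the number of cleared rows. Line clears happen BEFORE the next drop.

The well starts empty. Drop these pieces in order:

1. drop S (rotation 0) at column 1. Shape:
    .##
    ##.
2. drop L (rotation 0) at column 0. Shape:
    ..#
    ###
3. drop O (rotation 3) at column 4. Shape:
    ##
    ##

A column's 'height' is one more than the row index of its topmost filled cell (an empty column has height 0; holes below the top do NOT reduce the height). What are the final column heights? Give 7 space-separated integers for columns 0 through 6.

Drop 1: S rot0 at col 1 lands with bottom-row=0; cleared 0 line(s) (total 0); column heights now [0 1 2 2 0 0 0], max=2
Drop 2: L rot0 at col 0 lands with bottom-row=2; cleared 0 line(s) (total 0); column heights now [3 3 4 2 0 0 0], max=4
Drop 3: O rot3 at col 4 lands with bottom-row=0; cleared 0 line(s) (total 0); column heights now [3 3 4 2 2 2 0], max=4

Answer: 3 3 4 2 2 2 0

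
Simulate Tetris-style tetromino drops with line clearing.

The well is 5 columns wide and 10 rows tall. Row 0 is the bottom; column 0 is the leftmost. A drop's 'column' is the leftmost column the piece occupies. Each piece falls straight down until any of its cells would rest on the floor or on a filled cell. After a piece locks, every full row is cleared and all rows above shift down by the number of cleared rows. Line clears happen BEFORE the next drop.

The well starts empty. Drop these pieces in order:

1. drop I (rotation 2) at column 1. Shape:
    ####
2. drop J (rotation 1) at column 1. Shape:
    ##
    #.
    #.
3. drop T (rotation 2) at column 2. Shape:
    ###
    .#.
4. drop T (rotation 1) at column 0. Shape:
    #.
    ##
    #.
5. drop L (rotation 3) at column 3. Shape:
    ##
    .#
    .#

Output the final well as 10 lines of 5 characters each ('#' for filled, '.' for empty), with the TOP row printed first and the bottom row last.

Answer: .....
.....
.....
.....
.....
.....
#..##
.#..#
.#...
.####

Derivation:
Drop 1: I rot2 at col 1 lands with bottom-row=0; cleared 0 line(s) (total 0); column heights now [0 1 1 1 1], max=1
Drop 2: J rot1 at col 1 lands with bottom-row=1; cleared 0 line(s) (total 0); column heights now [0 4 4 1 1], max=4
Drop 3: T rot2 at col 2 lands with bottom-row=3; cleared 0 line(s) (total 0); column heights now [0 4 5 5 5], max=5
Drop 4: T rot1 at col 0 lands with bottom-row=3; cleared 1 line(s) (total 1); column heights now [5 4 4 4 1], max=5
Drop 5: L rot3 at col 3 lands with bottom-row=2; cleared 1 line(s) (total 2); column heights now [4 3 1 4 4], max=4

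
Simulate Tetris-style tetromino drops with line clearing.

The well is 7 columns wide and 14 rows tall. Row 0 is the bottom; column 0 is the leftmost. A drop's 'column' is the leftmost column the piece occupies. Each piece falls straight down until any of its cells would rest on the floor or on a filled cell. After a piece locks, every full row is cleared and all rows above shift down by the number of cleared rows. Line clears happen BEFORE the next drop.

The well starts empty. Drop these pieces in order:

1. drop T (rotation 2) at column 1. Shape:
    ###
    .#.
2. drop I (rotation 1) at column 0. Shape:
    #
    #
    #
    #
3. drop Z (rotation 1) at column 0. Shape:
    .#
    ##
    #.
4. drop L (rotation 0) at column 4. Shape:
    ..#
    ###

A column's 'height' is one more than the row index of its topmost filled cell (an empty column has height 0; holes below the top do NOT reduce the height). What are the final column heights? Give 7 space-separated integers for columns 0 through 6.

Answer: 6 7 2 2 1 1 2

Derivation:
Drop 1: T rot2 at col 1 lands with bottom-row=0; cleared 0 line(s) (total 0); column heights now [0 2 2 2 0 0 0], max=2
Drop 2: I rot1 at col 0 lands with bottom-row=0; cleared 0 line(s) (total 0); column heights now [4 2 2 2 0 0 0], max=4
Drop 3: Z rot1 at col 0 lands with bottom-row=4; cleared 0 line(s) (total 0); column heights now [6 7 2 2 0 0 0], max=7
Drop 4: L rot0 at col 4 lands with bottom-row=0; cleared 0 line(s) (total 0); column heights now [6 7 2 2 1 1 2], max=7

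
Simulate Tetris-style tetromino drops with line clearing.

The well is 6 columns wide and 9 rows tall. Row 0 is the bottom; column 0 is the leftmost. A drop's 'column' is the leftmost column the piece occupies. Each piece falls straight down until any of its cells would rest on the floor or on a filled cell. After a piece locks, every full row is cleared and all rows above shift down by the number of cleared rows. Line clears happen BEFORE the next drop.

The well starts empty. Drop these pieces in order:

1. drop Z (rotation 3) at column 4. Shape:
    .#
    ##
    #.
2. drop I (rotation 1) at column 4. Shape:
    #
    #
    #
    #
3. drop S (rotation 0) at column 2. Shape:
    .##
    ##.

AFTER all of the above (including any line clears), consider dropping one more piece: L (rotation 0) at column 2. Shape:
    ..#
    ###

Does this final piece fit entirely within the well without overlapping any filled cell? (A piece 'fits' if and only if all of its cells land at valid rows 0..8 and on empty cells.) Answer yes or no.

Answer: yes

Derivation:
Drop 1: Z rot3 at col 4 lands with bottom-row=0; cleared 0 line(s) (total 0); column heights now [0 0 0 0 2 3], max=3
Drop 2: I rot1 at col 4 lands with bottom-row=2; cleared 0 line(s) (total 0); column heights now [0 0 0 0 6 3], max=6
Drop 3: S rot0 at col 2 lands with bottom-row=5; cleared 0 line(s) (total 0); column heights now [0 0 6 7 7 3], max=7
Test piece L rot0 at col 2 (width 3): heights before test = [0 0 6 7 7 3]; fits = True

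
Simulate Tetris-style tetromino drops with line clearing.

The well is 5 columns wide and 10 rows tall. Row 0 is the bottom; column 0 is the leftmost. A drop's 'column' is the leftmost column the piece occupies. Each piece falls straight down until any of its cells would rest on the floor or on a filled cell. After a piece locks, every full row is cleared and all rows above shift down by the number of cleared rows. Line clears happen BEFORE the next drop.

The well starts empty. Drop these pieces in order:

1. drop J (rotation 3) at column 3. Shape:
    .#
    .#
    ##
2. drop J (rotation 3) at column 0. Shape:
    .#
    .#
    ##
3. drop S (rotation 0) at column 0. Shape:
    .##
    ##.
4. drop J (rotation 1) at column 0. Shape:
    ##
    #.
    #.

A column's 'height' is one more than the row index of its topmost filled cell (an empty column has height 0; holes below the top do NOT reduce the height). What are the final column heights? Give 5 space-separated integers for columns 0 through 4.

Answer: 7 7 5 1 3

Derivation:
Drop 1: J rot3 at col 3 lands with bottom-row=0; cleared 0 line(s) (total 0); column heights now [0 0 0 1 3], max=3
Drop 2: J rot3 at col 0 lands with bottom-row=0; cleared 0 line(s) (total 0); column heights now [1 3 0 1 3], max=3
Drop 3: S rot0 at col 0 lands with bottom-row=3; cleared 0 line(s) (total 0); column heights now [4 5 5 1 3], max=5
Drop 4: J rot1 at col 0 lands with bottom-row=4; cleared 0 line(s) (total 0); column heights now [7 7 5 1 3], max=7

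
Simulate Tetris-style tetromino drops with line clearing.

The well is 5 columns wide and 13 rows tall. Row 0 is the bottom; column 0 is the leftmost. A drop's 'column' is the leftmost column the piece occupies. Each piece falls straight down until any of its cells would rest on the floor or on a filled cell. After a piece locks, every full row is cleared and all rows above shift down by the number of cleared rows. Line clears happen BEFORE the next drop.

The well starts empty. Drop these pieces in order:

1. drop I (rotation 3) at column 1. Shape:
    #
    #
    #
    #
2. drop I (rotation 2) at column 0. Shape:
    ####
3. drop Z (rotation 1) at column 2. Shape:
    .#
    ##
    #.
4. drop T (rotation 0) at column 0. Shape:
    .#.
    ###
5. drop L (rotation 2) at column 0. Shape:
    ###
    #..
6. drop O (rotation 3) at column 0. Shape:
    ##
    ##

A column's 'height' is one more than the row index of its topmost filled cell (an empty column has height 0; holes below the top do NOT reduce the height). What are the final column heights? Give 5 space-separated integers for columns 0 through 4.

Answer: 12 12 10 8 0

Derivation:
Drop 1: I rot3 at col 1 lands with bottom-row=0; cleared 0 line(s) (total 0); column heights now [0 4 0 0 0], max=4
Drop 2: I rot2 at col 0 lands with bottom-row=4; cleared 0 line(s) (total 0); column heights now [5 5 5 5 0], max=5
Drop 3: Z rot1 at col 2 lands with bottom-row=5; cleared 0 line(s) (total 0); column heights now [5 5 7 8 0], max=8
Drop 4: T rot0 at col 0 lands with bottom-row=7; cleared 0 line(s) (total 0); column heights now [8 9 8 8 0], max=9
Drop 5: L rot2 at col 0 lands with bottom-row=8; cleared 0 line(s) (total 0); column heights now [10 10 10 8 0], max=10
Drop 6: O rot3 at col 0 lands with bottom-row=10; cleared 0 line(s) (total 0); column heights now [12 12 10 8 0], max=12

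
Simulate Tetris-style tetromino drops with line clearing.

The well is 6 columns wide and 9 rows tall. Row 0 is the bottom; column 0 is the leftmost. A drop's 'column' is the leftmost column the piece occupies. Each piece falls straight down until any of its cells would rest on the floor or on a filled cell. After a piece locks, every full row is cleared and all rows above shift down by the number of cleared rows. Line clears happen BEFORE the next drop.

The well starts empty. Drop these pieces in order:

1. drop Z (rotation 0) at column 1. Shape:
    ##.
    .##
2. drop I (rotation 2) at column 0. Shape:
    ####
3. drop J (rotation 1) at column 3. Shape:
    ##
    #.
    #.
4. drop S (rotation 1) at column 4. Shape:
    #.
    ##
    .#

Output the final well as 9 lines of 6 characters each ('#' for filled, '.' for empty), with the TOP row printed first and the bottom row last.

Answer: ......
....#.
....##
...###
...#..
...#..
####..
.##...
..##..

Derivation:
Drop 1: Z rot0 at col 1 lands with bottom-row=0; cleared 0 line(s) (total 0); column heights now [0 2 2 1 0 0], max=2
Drop 2: I rot2 at col 0 lands with bottom-row=2; cleared 0 line(s) (total 0); column heights now [3 3 3 3 0 0], max=3
Drop 3: J rot1 at col 3 lands with bottom-row=3; cleared 0 line(s) (total 0); column heights now [3 3 3 6 6 0], max=6
Drop 4: S rot1 at col 4 lands with bottom-row=5; cleared 0 line(s) (total 0); column heights now [3 3 3 6 8 7], max=8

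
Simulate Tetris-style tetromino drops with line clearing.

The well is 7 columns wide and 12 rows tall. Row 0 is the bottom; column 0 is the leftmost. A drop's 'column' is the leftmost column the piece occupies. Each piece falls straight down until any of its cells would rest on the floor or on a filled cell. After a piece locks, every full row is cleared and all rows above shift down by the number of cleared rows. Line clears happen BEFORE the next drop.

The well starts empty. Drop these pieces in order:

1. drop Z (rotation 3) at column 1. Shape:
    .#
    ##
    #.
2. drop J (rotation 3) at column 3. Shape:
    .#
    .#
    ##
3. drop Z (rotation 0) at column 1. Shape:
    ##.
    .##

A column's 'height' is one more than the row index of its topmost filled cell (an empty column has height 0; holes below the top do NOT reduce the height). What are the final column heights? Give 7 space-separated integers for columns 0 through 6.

Drop 1: Z rot3 at col 1 lands with bottom-row=0; cleared 0 line(s) (total 0); column heights now [0 2 3 0 0 0 0], max=3
Drop 2: J rot3 at col 3 lands with bottom-row=0; cleared 0 line(s) (total 0); column heights now [0 2 3 1 3 0 0], max=3
Drop 3: Z rot0 at col 1 lands with bottom-row=3; cleared 0 line(s) (total 0); column heights now [0 5 5 4 3 0 0], max=5

Answer: 0 5 5 4 3 0 0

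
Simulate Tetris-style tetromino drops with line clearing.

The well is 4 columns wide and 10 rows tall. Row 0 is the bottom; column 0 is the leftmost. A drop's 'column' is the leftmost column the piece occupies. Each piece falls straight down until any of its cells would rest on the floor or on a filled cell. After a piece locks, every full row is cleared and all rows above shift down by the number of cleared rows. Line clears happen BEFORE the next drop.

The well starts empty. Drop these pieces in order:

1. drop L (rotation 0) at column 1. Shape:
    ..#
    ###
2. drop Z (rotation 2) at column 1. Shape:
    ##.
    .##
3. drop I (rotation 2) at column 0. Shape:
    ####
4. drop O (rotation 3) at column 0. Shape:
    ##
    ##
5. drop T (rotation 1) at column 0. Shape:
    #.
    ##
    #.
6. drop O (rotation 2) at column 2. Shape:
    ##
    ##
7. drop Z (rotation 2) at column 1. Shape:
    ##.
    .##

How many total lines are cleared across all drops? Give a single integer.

Answer: 4

Derivation:
Drop 1: L rot0 at col 1 lands with bottom-row=0; cleared 0 line(s) (total 0); column heights now [0 1 1 2], max=2
Drop 2: Z rot2 at col 1 lands with bottom-row=2; cleared 0 line(s) (total 0); column heights now [0 4 4 3], max=4
Drop 3: I rot2 at col 0 lands with bottom-row=4; cleared 1 line(s) (total 1); column heights now [0 4 4 3], max=4
Drop 4: O rot3 at col 0 lands with bottom-row=4; cleared 0 line(s) (total 1); column heights now [6 6 4 3], max=6
Drop 5: T rot1 at col 0 lands with bottom-row=6; cleared 0 line(s) (total 1); column heights now [9 8 4 3], max=9
Drop 6: O rot2 at col 2 lands with bottom-row=4; cleared 2 line(s) (total 3); column heights now [7 6 4 3], max=7
Drop 7: Z rot2 at col 1 lands with bottom-row=5; cleared 1 line(s) (total 4); column heights now [6 6 6 3], max=6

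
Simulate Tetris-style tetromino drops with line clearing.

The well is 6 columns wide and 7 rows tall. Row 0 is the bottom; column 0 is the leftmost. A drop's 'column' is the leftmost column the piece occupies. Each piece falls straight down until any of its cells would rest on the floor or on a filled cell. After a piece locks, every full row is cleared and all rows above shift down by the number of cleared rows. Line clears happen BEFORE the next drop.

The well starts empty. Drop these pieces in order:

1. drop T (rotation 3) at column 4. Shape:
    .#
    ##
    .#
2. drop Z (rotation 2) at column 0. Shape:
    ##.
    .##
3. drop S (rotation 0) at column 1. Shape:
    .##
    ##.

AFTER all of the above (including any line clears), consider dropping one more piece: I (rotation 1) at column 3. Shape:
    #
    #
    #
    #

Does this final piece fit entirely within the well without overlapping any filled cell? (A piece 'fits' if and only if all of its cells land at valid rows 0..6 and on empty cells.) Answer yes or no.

Answer: no

Derivation:
Drop 1: T rot3 at col 4 lands with bottom-row=0; cleared 0 line(s) (total 0); column heights now [0 0 0 0 2 3], max=3
Drop 2: Z rot2 at col 0 lands with bottom-row=0; cleared 0 line(s) (total 0); column heights now [2 2 1 0 2 3], max=3
Drop 3: S rot0 at col 1 lands with bottom-row=2; cleared 0 line(s) (total 0); column heights now [2 3 4 4 2 3], max=4
Test piece I rot1 at col 3 (width 1): heights before test = [2 3 4 4 2 3]; fits = False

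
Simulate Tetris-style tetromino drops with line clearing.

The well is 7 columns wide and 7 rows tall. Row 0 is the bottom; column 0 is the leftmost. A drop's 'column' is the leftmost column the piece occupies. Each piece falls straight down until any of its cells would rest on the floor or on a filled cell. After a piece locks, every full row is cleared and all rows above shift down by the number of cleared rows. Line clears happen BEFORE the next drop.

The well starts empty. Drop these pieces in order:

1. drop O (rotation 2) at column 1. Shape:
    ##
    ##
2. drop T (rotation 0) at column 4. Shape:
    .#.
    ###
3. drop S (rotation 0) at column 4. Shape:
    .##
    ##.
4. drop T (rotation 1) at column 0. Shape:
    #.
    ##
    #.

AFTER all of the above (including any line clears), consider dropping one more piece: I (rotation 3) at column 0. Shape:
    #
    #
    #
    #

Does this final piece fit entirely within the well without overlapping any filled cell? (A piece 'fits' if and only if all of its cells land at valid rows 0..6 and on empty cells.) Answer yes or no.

Drop 1: O rot2 at col 1 lands with bottom-row=0; cleared 0 line(s) (total 0); column heights now [0 2 2 0 0 0 0], max=2
Drop 2: T rot0 at col 4 lands with bottom-row=0; cleared 0 line(s) (total 0); column heights now [0 2 2 0 1 2 1], max=2
Drop 3: S rot0 at col 4 lands with bottom-row=2; cleared 0 line(s) (total 0); column heights now [0 2 2 0 3 4 4], max=4
Drop 4: T rot1 at col 0 lands with bottom-row=1; cleared 0 line(s) (total 0); column heights now [4 3 2 0 3 4 4], max=4
Test piece I rot3 at col 0 (width 1): heights before test = [4 3 2 0 3 4 4]; fits = False

Answer: no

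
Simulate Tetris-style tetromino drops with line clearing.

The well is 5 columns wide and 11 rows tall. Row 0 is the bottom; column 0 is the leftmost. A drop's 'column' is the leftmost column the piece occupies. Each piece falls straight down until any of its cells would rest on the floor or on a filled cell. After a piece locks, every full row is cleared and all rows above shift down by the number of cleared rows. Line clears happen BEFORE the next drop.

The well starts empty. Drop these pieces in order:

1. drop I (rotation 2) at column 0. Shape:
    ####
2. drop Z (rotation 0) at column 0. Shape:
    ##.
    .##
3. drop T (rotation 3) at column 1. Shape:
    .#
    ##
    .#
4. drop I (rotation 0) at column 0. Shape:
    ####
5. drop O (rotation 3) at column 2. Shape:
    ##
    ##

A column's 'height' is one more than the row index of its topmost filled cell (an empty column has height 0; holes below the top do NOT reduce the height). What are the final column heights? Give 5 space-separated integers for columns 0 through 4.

Drop 1: I rot2 at col 0 lands with bottom-row=0; cleared 0 line(s) (total 0); column heights now [1 1 1 1 0], max=1
Drop 2: Z rot0 at col 0 lands with bottom-row=1; cleared 0 line(s) (total 0); column heights now [3 3 2 1 0], max=3
Drop 3: T rot3 at col 1 lands with bottom-row=2; cleared 0 line(s) (total 0); column heights now [3 4 5 1 0], max=5
Drop 4: I rot0 at col 0 lands with bottom-row=5; cleared 0 line(s) (total 0); column heights now [6 6 6 6 0], max=6
Drop 5: O rot3 at col 2 lands with bottom-row=6; cleared 0 line(s) (total 0); column heights now [6 6 8 8 0], max=8

Answer: 6 6 8 8 0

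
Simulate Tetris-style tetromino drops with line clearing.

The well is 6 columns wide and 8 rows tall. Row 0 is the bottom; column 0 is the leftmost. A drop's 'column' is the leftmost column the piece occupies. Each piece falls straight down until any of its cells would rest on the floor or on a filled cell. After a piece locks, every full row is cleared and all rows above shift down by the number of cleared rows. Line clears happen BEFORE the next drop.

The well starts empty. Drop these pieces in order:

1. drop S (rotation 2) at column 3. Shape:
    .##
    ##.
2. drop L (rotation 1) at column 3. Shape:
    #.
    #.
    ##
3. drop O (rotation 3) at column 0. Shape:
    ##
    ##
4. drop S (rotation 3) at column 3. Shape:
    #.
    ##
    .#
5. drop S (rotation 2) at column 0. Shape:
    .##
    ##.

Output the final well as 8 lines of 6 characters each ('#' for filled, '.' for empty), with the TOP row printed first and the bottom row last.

Answer: ......
...#..
...##.
...##.
.###..
##.##.
##..##
##.##.

Derivation:
Drop 1: S rot2 at col 3 lands with bottom-row=0; cleared 0 line(s) (total 0); column heights now [0 0 0 1 2 2], max=2
Drop 2: L rot1 at col 3 lands with bottom-row=2; cleared 0 line(s) (total 0); column heights now [0 0 0 5 3 2], max=5
Drop 3: O rot3 at col 0 lands with bottom-row=0; cleared 0 line(s) (total 0); column heights now [2 2 0 5 3 2], max=5
Drop 4: S rot3 at col 3 lands with bottom-row=4; cleared 0 line(s) (total 0); column heights now [2 2 0 7 6 2], max=7
Drop 5: S rot2 at col 0 lands with bottom-row=2; cleared 0 line(s) (total 0); column heights now [3 4 4 7 6 2], max=7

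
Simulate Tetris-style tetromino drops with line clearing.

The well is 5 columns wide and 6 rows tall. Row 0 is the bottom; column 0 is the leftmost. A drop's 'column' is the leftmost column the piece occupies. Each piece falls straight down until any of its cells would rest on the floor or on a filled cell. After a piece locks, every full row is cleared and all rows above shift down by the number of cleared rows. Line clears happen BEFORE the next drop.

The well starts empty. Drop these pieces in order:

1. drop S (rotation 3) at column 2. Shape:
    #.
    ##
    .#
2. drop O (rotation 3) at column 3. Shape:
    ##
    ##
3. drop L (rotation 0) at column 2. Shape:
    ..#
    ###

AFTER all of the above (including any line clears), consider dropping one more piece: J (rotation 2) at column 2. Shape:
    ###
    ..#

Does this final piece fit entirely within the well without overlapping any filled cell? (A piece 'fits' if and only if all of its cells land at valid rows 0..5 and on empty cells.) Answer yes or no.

Drop 1: S rot3 at col 2 lands with bottom-row=0; cleared 0 line(s) (total 0); column heights now [0 0 3 2 0], max=3
Drop 2: O rot3 at col 3 lands with bottom-row=2; cleared 0 line(s) (total 0); column heights now [0 0 3 4 4], max=4
Drop 3: L rot0 at col 2 lands with bottom-row=4; cleared 0 line(s) (total 0); column heights now [0 0 5 5 6], max=6
Test piece J rot2 at col 2 (width 3): heights before test = [0 0 5 5 6]; fits = False

Answer: no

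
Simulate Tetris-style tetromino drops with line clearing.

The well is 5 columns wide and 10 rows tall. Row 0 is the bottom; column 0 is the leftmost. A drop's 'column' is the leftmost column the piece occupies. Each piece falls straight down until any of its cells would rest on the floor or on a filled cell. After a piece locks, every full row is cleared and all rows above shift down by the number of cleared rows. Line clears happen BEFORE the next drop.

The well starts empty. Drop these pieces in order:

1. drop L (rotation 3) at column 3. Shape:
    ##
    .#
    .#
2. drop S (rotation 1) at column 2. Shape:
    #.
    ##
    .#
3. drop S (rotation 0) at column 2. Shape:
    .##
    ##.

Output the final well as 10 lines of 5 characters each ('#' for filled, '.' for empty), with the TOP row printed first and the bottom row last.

Answer: .....
.....
...##
..##.
..#..
..##.
...#.
...##
....#
....#

Derivation:
Drop 1: L rot3 at col 3 lands with bottom-row=0; cleared 0 line(s) (total 0); column heights now [0 0 0 3 3], max=3
Drop 2: S rot1 at col 2 lands with bottom-row=3; cleared 0 line(s) (total 0); column heights now [0 0 6 5 3], max=6
Drop 3: S rot0 at col 2 lands with bottom-row=6; cleared 0 line(s) (total 0); column heights now [0 0 7 8 8], max=8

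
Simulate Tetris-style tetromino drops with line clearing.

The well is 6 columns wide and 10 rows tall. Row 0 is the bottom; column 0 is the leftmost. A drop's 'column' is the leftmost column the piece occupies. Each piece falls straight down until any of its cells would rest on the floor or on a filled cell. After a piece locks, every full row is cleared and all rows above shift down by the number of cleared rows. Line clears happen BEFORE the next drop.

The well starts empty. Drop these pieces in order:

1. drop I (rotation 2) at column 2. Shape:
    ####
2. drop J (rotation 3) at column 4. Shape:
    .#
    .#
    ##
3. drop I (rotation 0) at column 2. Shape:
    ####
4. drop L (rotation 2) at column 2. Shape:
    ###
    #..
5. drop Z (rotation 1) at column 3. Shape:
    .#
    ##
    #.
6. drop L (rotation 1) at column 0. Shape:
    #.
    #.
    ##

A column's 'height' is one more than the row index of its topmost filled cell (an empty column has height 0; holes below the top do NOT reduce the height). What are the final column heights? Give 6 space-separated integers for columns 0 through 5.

Drop 1: I rot2 at col 2 lands with bottom-row=0; cleared 0 line(s) (total 0); column heights now [0 0 1 1 1 1], max=1
Drop 2: J rot3 at col 4 lands with bottom-row=1; cleared 0 line(s) (total 0); column heights now [0 0 1 1 2 4], max=4
Drop 3: I rot0 at col 2 lands with bottom-row=4; cleared 0 line(s) (total 0); column heights now [0 0 5 5 5 5], max=5
Drop 4: L rot2 at col 2 lands with bottom-row=5; cleared 0 line(s) (total 0); column heights now [0 0 7 7 7 5], max=7
Drop 5: Z rot1 at col 3 lands with bottom-row=7; cleared 0 line(s) (total 0); column heights now [0 0 7 9 10 5], max=10
Drop 6: L rot1 at col 0 lands with bottom-row=0; cleared 1 line(s) (total 1); column heights now [2 0 6 8 9 4], max=9

Answer: 2 0 6 8 9 4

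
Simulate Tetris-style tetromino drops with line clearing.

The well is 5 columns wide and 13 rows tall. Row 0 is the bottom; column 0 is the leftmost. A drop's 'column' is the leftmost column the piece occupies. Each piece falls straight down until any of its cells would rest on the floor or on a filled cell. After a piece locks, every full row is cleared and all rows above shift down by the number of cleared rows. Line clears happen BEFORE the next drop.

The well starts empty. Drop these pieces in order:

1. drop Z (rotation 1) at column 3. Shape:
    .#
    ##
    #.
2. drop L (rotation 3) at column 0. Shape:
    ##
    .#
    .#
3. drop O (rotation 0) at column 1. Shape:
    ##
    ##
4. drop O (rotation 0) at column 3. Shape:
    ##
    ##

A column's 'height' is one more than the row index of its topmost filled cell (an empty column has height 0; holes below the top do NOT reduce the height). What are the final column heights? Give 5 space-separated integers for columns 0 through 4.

Answer: 3 5 5 5 5

Derivation:
Drop 1: Z rot1 at col 3 lands with bottom-row=0; cleared 0 line(s) (total 0); column heights now [0 0 0 2 3], max=3
Drop 2: L rot3 at col 0 lands with bottom-row=0; cleared 0 line(s) (total 0); column heights now [3 3 0 2 3], max=3
Drop 3: O rot0 at col 1 lands with bottom-row=3; cleared 0 line(s) (total 0); column heights now [3 5 5 2 3], max=5
Drop 4: O rot0 at col 3 lands with bottom-row=3; cleared 0 line(s) (total 0); column heights now [3 5 5 5 5], max=5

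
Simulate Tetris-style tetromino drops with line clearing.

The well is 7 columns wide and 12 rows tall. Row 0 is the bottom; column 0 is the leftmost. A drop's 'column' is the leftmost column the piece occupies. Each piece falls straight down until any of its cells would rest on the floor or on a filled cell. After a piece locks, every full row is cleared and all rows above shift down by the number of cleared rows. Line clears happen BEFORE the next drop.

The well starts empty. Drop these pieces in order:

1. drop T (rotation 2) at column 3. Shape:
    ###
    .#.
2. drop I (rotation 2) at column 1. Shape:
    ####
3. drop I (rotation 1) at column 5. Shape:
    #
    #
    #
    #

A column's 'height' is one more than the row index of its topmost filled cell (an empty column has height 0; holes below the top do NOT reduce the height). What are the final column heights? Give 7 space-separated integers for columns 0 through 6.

Answer: 0 3 3 3 3 6 0

Derivation:
Drop 1: T rot2 at col 3 lands with bottom-row=0; cleared 0 line(s) (total 0); column heights now [0 0 0 2 2 2 0], max=2
Drop 2: I rot2 at col 1 lands with bottom-row=2; cleared 0 line(s) (total 0); column heights now [0 3 3 3 3 2 0], max=3
Drop 3: I rot1 at col 5 lands with bottom-row=2; cleared 0 line(s) (total 0); column heights now [0 3 3 3 3 6 0], max=6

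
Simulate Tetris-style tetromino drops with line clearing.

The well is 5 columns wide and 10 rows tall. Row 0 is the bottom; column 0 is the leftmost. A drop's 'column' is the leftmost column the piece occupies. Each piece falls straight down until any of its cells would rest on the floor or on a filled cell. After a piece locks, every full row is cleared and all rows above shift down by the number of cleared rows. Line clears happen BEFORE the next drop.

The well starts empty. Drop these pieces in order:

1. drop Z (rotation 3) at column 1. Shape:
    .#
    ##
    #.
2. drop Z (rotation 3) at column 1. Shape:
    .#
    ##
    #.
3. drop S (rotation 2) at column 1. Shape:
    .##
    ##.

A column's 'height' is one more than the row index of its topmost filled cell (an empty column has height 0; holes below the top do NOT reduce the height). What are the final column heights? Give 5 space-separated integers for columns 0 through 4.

Drop 1: Z rot3 at col 1 lands with bottom-row=0; cleared 0 line(s) (total 0); column heights now [0 2 3 0 0], max=3
Drop 2: Z rot3 at col 1 lands with bottom-row=2; cleared 0 line(s) (total 0); column heights now [0 4 5 0 0], max=5
Drop 3: S rot2 at col 1 lands with bottom-row=5; cleared 0 line(s) (total 0); column heights now [0 6 7 7 0], max=7

Answer: 0 6 7 7 0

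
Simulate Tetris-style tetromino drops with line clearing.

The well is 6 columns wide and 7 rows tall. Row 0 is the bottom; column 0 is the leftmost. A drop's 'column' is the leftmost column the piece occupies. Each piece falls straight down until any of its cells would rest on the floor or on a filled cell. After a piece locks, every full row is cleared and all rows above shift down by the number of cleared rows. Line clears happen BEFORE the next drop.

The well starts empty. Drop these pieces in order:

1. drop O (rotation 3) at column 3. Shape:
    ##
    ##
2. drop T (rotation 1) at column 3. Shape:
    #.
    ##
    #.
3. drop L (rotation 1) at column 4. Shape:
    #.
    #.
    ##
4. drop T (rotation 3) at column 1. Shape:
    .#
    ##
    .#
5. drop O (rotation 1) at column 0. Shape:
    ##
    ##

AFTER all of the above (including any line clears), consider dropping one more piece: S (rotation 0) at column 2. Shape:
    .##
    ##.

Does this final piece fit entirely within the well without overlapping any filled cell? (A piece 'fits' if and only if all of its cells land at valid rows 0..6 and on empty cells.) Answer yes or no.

Drop 1: O rot3 at col 3 lands with bottom-row=0; cleared 0 line(s) (total 0); column heights now [0 0 0 2 2 0], max=2
Drop 2: T rot1 at col 3 lands with bottom-row=2; cleared 0 line(s) (total 0); column heights now [0 0 0 5 4 0], max=5
Drop 3: L rot1 at col 4 lands with bottom-row=4; cleared 0 line(s) (total 0); column heights now [0 0 0 5 7 5], max=7
Drop 4: T rot3 at col 1 lands with bottom-row=0; cleared 0 line(s) (total 0); column heights now [0 2 3 5 7 5], max=7
Drop 5: O rot1 at col 0 lands with bottom-row=2; cleared 0 line(s) (total 0); column heights now [4 4 3 5 7 5], max=7
Test piece S rot0 at col 2 (width 3): heights before test = [4 4 3 5 7 5]; fits = False

Answer: no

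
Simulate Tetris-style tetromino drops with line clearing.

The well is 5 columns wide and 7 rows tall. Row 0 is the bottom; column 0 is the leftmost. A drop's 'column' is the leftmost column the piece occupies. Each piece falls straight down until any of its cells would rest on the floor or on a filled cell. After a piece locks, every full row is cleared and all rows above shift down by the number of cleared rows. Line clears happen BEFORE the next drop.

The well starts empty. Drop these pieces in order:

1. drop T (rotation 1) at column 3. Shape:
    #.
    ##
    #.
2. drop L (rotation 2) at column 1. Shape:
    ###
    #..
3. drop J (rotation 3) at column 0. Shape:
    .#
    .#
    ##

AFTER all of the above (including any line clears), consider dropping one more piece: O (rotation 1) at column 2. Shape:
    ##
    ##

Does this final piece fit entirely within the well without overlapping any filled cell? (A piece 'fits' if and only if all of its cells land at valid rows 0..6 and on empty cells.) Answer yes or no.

Answer: yes

Derivation:
Drop 1: T rot1 at col 3 lands with bottom-row=0; cleared 0 line(s) (total 0); column heights now [0 0 0 3 2], max=3
Drop 2: L rot2 at col 1 lands with bottom-row=2; cleared 0 line(s) (total 0); column heights now [0 4 4 4 2], max=4
Drop 3: J rot3 at col 0 lands with bottom-row=4; cleared 0 line(s) (total 0); column heights now [5 7 4 4 2], max=7
Test piece O rot1 at col 2 (width 2): heights before test = [5 7 4 4 2]; fits = True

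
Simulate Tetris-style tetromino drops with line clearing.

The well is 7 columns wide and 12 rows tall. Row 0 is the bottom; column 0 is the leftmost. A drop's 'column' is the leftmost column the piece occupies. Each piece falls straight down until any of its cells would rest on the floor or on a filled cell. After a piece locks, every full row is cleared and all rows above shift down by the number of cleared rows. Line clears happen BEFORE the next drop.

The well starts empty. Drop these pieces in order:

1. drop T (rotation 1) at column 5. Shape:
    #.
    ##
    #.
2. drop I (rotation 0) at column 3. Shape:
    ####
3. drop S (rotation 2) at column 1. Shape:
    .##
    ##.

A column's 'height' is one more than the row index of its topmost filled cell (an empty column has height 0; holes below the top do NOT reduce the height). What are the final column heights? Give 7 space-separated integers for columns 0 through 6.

Drop 1: T rot1 at col 5 lands with bottom-row=0; cleared 0 line(s) (total 0); column heights now [0 0 0 0 0 3 2], max=3
Drop 2: I rot0 at col 3 lands with bottom-row=3; cleared 0 line(s) (total 0); column heights now [0 0 0 4 4 4 4], max=4
Drop 3: S rot2 at col 1 lands with bottom-row=3; cleared 0 line(s) (total 0); column heights now [0 4 5 5 4 4 4], max=5

Answer: 0 4 5 5 4 4 4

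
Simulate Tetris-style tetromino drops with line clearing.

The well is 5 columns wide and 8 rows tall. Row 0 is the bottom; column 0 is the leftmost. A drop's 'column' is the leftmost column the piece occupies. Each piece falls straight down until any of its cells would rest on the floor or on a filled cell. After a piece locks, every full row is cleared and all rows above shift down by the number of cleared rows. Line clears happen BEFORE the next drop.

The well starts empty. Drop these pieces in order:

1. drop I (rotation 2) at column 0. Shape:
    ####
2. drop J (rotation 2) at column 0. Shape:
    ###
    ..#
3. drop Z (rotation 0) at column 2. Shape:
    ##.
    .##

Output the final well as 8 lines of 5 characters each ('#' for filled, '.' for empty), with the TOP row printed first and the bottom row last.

Drop 1: I rot2 at col 0 lands with bottom-row=0; cleared 0 line(s) (total 0); column heights now [1 1 1 1 0], max=1
Drop 2: J rot2 at col 0 lands with bottom-row=1; cleared 0 line(s) (total 0); column heights now [3 3 3 1 0], max=3
Drop 3: Z rot0 at col 2 lands with bottom-row=2; cleared 1 line(s) (total 1); column heights now [1 1 3 3 0], max=3

Answer: .....
.....
.....
.....
.....
..##.
..#..
####.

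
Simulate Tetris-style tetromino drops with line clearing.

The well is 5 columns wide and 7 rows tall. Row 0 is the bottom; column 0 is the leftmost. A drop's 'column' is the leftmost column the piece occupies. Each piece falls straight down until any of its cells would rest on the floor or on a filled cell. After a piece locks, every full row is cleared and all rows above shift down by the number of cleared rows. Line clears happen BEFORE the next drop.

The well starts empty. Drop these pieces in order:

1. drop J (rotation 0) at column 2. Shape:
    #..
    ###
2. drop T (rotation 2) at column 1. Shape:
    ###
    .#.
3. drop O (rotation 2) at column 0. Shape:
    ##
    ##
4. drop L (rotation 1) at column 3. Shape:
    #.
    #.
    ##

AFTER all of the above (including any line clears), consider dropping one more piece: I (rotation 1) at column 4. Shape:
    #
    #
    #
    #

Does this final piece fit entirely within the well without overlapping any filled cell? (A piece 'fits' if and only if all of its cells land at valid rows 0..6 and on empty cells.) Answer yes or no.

Drop 1: J rot0 at col 2 lands with bottom-row=0; cleared 0 line(s) (total 0); column heights now [0 0 2 1 1], max=2
Drop 2: T rot2 at col 1 lands with bottom-row=2; cleared 0 line(s) (total 0); column heights now [0 4 4 4 1], max=4
Drop 3: O rot2 at col 0 lands with bottom-row=4; cleared 0 line(s) (total 0); column heights now [6 6 4 4 1], max=6
Drop 4: L rot1 at col 3 lands with bottom-row=4; cleared 0 line(s) (total 0); column heights now [6 6 4 7 5], max=7
Test piece I rot1 at col 4 (width 1): heights before test = [6 6 4 7 5]; fits = False

Answer: no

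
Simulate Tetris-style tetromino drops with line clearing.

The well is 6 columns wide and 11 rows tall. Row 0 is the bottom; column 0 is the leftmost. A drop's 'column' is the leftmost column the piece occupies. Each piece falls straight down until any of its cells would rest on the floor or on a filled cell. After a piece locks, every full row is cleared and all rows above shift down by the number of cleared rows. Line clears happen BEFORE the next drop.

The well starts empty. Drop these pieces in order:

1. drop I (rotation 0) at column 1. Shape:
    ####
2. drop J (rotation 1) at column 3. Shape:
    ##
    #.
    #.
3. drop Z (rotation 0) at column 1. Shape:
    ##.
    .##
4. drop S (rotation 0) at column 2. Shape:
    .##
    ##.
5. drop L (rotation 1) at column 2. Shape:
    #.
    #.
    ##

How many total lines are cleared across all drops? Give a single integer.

Answer: 0

Derivation:
Drop 1: I rot0 at col 1 lands with bottom-row=0; cleared 0 line(s) (total 0); column heights now [0 1 1 1 1 0], max=1
Drop 2: J rot1 at col 3 lands with bottom-row=1; cleared 0 line(s) (total 0); column heights now [0 1 1 4 4 0], max=4
Drop 3: Z rot0 at col 1 lands with bottom-row=4; cleared 0 line(s) (total 0); column heights now [0 6 6 5 4 0], max=6
Drop 4: S rot0 at col 2 lands with bottom-row=6; cleared 0 line(s) (total 0); column heights now [0 6 7 8 8 0], max=8
Drop 5: L rot1 at col 2 lands with bottom-row=8; cleared 0 line(s) (total 0); column heights now [0 6 11 9 8 0], max=11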